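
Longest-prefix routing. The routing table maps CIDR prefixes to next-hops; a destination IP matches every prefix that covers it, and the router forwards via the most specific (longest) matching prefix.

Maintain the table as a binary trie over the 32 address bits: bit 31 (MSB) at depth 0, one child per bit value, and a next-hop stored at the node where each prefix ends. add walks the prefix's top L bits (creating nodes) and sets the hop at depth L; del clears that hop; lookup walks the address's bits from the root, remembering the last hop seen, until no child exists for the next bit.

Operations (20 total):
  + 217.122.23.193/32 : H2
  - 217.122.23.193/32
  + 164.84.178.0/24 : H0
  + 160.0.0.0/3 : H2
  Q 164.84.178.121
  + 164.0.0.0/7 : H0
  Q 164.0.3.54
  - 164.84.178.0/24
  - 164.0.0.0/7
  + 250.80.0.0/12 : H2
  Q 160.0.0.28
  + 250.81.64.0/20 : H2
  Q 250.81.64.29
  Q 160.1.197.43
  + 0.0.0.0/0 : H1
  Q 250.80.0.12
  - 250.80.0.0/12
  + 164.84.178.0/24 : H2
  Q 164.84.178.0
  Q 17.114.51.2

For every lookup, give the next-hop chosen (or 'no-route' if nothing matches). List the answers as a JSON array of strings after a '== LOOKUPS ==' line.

Apply in order:
  add 217.122.23.193/32 -> H2 at depth 32
  del 217.122.23.193/32 (clear depth 32)
  add 164.84.178.0/24 -> H0 at depth 24
  add 160.0.0.0/3 -> H2 at depth 3
  ? 164.84.178.121  path d0:-→d1:-→d2:-→d3:H2→d4:-→d5:-→d6:-→d7:-→d8:-→d9:-→d10:-→d11:-→d12:-→d13:-→d14:-→d15:-→d16:-→d17:-→d18:-→d19:-→d20:-→d21:-→d22:-→d23:-→d24:H0  best=H0
  add 164.0.0.0/7 -> H0 at depth 7
  ? 164.0.3.54  path d0:-→d1:-→d2:-→d3:H2→d4:-→d5:-→d6:-→d7:H0→d8:-→d9:-  best=H0
  del 164.84.178.0/24 (clear depth 24)
  del 164.0.0.0/7 (clear depth 7)
  add 250.80.0.0/12 -> H2 at depth 12
  ? 160.0.0.28  path d0:-→d1:-→d2:-→d3:H2→d4:-→d5:-  best=H2
  add 250.81.64.0/20 -> H2 at depth 20
  ? 250.81.64.29  path d0:-→d1:-→d2:-→d3:-→d4:-→d5:-→d6:-→d7:-→d8:-→d9:-→d10:-→d11:-→d12:H2→d13:-→d14:-→d15:-→d16:-→d17:-→d18:-→d19:-→d20:H2  best=H2
  ? 160.1.197.43  path d0:-→d1:-→d2:-→d3:H2→d4:-→d5:-  best=H2
  add 0.0.0.0/0 -> H1 at depth 0
  ? 250.80.0.12  path d0:H1→d1:-→d2:-→d3:-→d4:-→d5:-→d6:-→d7:-→d8:-→d9:-→d10:-→d11:-→d12:H2→d13:-→d14:-→d15:-  best=H2
  del 250.80.0.0/12 (clear depth 12)
  add 164.84.178.0/24 -> H2 at depth 24
  ? 164.84.178.0  path d0:H1→d1:-→d2:-→d3:H2→d4:-→d5:-→d6:-→d7:-→d8:-→d9:-→d10:-→d11:-→d12:-→d13:-→d14:-→d15:-→d16:-→d17:-→d18:-→d19:-→d20:-→d21:-→d22:-→d23:-→d24:H2  best=H2
  ? 17.114.51.2  path d0:H1  best=H1

== LOOKUPS ==
["H0","H0","H2","H2","H2","H2","H2","H1"]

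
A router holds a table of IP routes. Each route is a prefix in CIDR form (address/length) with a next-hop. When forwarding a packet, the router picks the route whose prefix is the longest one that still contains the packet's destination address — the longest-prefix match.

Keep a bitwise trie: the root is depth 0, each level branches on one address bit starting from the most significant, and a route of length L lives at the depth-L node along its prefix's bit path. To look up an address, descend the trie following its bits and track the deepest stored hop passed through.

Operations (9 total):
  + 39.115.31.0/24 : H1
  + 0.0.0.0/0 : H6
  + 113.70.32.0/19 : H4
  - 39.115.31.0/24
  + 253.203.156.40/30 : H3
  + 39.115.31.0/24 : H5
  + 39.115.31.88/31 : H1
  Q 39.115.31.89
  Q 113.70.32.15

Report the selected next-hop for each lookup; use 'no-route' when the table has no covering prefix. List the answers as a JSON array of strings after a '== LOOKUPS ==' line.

Process each operation:
  add 39.115.31.0/24 -> H1 at depth 24
  add 0.0.0.0/0 -> H6 at depth 0
  add 113.70.32.0/19 -> H4 at depth 19
  del 39.115.31.0/24 (clear depth 24)
  add 253.203.156.40/30 -> H3 at depth 30
  add 39.115.31.0/24 -> H5 at depth 24
  add 39.115.31.88/31 -> H1 at depth 31
  lookup 39.115.31.89: bits 0010011101110011000111110101100 walk d0:H6→d1:-→d2:-→d3:-→d4:-→d5:-→d6:-→d7:-→d8:-→d9:-→d10:-→d11:-→d12:-→d13:-→d14:-→d15:-→d16:-→d17:-→d18:-→d19:-→d20:-→d21:-→d22:-→d23:-→d24:H5→d25:-→d26:-→d27:-→d28:-→d29:-→d30:-→d31:H1 -> H1
  lookup 113.70.32.15: bits 0111000101000110001 walk d0:H6→d1:-→d2:-→d3:-→d4:-→d5:-→d6:-→d7:-→d8:-→d9:-→d10:-→d11:-→d12:-→d13:-→d14:-→d15:-→d16:-→d17:-→d18:-→d19:H4 -> H4

== LOOKUPS ==
["H1","H4"]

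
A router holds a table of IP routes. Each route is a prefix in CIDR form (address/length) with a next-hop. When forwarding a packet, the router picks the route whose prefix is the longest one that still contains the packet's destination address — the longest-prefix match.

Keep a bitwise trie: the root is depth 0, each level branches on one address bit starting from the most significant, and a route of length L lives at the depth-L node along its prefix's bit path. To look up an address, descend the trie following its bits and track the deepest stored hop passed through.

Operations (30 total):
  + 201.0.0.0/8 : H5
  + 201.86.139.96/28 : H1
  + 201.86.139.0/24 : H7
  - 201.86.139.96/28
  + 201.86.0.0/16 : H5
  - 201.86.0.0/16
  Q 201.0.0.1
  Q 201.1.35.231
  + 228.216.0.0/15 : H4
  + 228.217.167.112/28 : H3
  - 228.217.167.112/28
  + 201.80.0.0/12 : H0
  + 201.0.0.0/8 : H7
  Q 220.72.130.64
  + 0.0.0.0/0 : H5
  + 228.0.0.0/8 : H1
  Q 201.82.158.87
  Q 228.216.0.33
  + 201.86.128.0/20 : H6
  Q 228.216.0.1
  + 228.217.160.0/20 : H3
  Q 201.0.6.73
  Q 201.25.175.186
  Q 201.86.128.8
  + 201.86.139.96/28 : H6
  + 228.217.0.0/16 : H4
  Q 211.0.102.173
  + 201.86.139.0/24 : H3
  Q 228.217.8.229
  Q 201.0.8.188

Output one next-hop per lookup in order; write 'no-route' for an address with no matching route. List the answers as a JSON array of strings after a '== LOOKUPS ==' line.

Trace:
  + 201.0.0.0/8 (H5) depth=8
  + 201.86.139.96/28 (H1) depth=28
  + 201.86.139.0/24 (H7) depth=24
  del 201.86.139.96/28 (clear depth 28)
  + 201.86.0.0/16 (H5) depth=16
  del 201.86.0.0/16 (clear depth 16)
  Q 201.0.0.1: descend 110010010 ; hops seen [H5] ; pick H5
  Q 201.1.35.231: descend 110010010 ; hops seen [H5] ; pick H5
  + 228.216.0.0/15 (H4) depth=15
  + 228.217.167.112/28 (H3) depth=28
  del 228.217.167.112/28 (clear depth 28)
  + 201.80.0.0/12 (H0) depth=12
  + 201.0.0.0/8 (H7) depth=8
  Q 220.72.130.64: descend 110 ; hops seen [∅] ; pick no-route
  + 0.0.0.0/0 (H5) depth=0
  + 228.0.0.0/8 (H1) depth=8
  Q 201.82.158.87: descend 1100100101010 ; hops seen [H5,H7,H0] ; pick H0
  Q 228.216.0.33: descend 111001001101100 ; hops seen [H5,H1,H4] ; pick H4
  + 201.86.128.0/20 (H6) depth=20
  Q 228.216.0.1: descend 111001001101100 ; hops seen [H5,H1,H4] ; pick H4
  + 228.217.160.0/20 (H3) depth=20
  Q 201.0.6.73: descend 110010010 ; hops seen [H5,H7] ; pick H7
  Q 201.25.175.186: descend 110010010 ; hops seen [H5,H7] ; pick H7
  Q 201.86.128.8: descend 11001001010101101000 ; hops seen [H5,H7,H0,H6] ; pick H6
  + 201.86.139.96/28 (H6) depth=28
  + 228.217.0.0/16 (H4) depth=16
  Q 211.0.102.173: descend 110 ; hops seen [H5] ; pick H5
  + 201.86.139.0/24 (H3) depth=24
  Q 228.217.8.229: descend 1110010011011001 ; hops seen [H5,H1,H4,H4] ; pick H4
  Q 201.0.8.188: descend 110010010 ; hops seen [H5,H7] ; pick H7

== LOOKUPS ==
["H5","H5","no-route","H0","H4","H4","H7","H7","H6","H5","H4","H7"]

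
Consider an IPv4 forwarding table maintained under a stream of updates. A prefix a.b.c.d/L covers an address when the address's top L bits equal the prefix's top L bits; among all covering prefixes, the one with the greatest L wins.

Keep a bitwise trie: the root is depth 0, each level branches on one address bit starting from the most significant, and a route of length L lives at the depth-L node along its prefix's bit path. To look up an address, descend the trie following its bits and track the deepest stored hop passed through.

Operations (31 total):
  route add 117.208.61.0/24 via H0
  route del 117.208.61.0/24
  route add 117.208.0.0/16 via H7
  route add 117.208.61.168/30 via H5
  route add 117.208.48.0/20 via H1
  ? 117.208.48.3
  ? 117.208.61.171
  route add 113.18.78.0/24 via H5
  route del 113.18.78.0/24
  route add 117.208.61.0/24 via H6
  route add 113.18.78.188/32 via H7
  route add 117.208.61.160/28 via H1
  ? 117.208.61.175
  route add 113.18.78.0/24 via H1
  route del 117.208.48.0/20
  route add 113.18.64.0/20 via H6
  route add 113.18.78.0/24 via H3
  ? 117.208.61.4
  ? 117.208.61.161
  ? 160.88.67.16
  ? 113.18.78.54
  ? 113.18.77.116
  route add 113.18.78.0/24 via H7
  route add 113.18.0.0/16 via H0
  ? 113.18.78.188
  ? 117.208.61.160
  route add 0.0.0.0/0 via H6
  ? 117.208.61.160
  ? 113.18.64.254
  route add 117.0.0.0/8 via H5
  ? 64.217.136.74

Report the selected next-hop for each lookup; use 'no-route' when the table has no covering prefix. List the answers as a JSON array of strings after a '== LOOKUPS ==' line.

Apply in order:
  + 117.208.61.0/24 (H0) depth=24
  del 117.208.61.0/24 (clear depth 24)
  + 117.208.0.0/16 (H7) depth=16
  + 117.208.61.168/30 (H5) depth=30
  + 117.208.48.0/20 (H1) depth=20
  lookup 117.208.48.3: bits 01110101110100000011 walk d0:-→d1:-→d2:-→d3:-→d4:-→d5:-→d6:-→d7:-→d8:-→d9:-→d10:-→d11:-→d12:-→d13:-→d14:-→d15:-→d16:H7→d17:-→d18:-→d19:-→d20:H1 -> H1
  lookup 117.208.61.171: bits 011101011101000000111101101010 walk d0:-→d1:-→d2:-→d3:-→d4:-→d5:-→d6:-→d7:-→d8:-→d9:-→d10:-→d11:-→d12:-→d13:-→d14:-→d15:-→d16:H7→d17:-→d18:-→d19:-→d20:H1→d21:-→d22:-→d23:-→d24:-→d25:-→d26:-→d27:-→d28:-→d29:-→d30:H5 -> H5
  + 113.18.78.0/24 (H5) depth=24
  del 113.18.78.0/24 (clear depth 24)
  + 117.208.61.0/24 (H6) depth=24
  + 113.18.78.188/32 (H7) depth=32
  + 117.208.61.160/28 (H1) depth=28
  lookup 117.208.61.175: bits 01110101110100000011110110101 walk d0:-→d1:-→d2:-→d3:-→d4:-→d5:-→d6:-→d7:-→d8:-→d9:-→d10:-→d11:-→d12:-→d13:-→d14:-→d15:-→d16:H7→d17:-→d18:-→d19:-→d20:H1→d21:-→d22:-→d23:-→d24:H6→d25:-→d26:-→d27:-→d28:H1→d29:- -> H1
  + 113.18.78.0/24 (H1) depth=24
  del 117.208.48.0/20 (clear depth 20)
  + 113.18.64.0/20 (H6) depth=20
  + 113.18.78.0/24 (H3) depth=24
  lookup 117.208.61.4: bits 011101011101000000111101 walk d0:-→d1:-→d2:-→d3:-→d4:-→d5:-→d6:-→d7:-→d8:-→d9:-→d10:-→d11:-→d12:-→d13:-→d14:-→d15:-→d16:H7→d17:-→d18:-→d19:-→d20:-→d21:-→d22:-→d23:-→d24:H6 -> H6
  lookup 117.208.61.161: bits 0111010111010000001111011010 walk d0:-→d1:-→d2:-→d3:-→d4:-→d5:-→d6:-→d7:-→d8:-→d9:-→d10:-→d11:-→d12:-→d13:-→d14:-→d15:-→d16:H7→d17:-→d18:-→d19:-→d20:-→d21:-→d22:-→d23:-→d24:H6→d25:-→d26:-→d27:-→d28:H1 -> H1
  lookup 160.88.67.16: bits ε walk d0:- -> no-route
  lookup 113.18.78.54: bits 011100010001001001001110 walk d0:-→d1:-→d2:-→d3:-→d4:-→d5:-→d6:-→d7:-→d8:-→d9:-→d10:-→d11:-→d12:-→d13:-→d14:-→d15:-→d16:-→d17:-→d18:-→d19:-→d20:H6→d21:-→d22:-→d23:-→d24:H3 -> H3
  lookup 113.18.77.116: bits 0111000100010010010011 walk d0:-→d1:-→d2:-→d3:-→d4:-→d5:-→d6:-→d7:-→d8:-→d9:-→d10:-→d11:-→d12:-→d13:-→d14:-→d15:-→d16:-→d17:-→d18:-→d19:-→d20:H6→d21:-→d22:- -> H6
  + 113.18.78.0/24 (H7) depth=24
  + 113.18.0.0/16 (H0) depth=16
  lookup 113.18.78.188: bits 01110001000100100100111010111100 walk d0:-→d1:-→d2:-→d3:-→d4:-→d5:-→d6:-→d7:-→d8:-→d9:-→d10:-→d11:-→d12:-→d13:-→d14:-→d15:-→d16:H0→d17:-→d18:-→d19:-→d20:H6→d21:-→d22:-→d23:-→d24:H7→d25:-→d26:-→d27:-→d28:-→d29:-→d30:-→d31:-→d32:H7 -> H7
  lookup 117.208.61.160: bits 0111010111010000001111011010 walk d0:-→d1:-→d2:-→d3:-→d4:-→d5:-→d6:-→d7:-→d8:-→d9:-→d10:-→d11:-→d12:-→d13:-→d14:-→d15:-→d16:H7→d17:-→d18:-→d19:-→d20:-→d21:-→d22:-→d23:-→d24:H6→d25:-→d26:-→d27:-→d28:H1 -> H1
  + 0.0.0.0/0 (H6) depth=0
  lookup 117.208.61.160: bits 0111010111010000001111011010 walk d0:H6→d1:-→d2:-→d3:-→d4:-→d5:-→d6:-→d7:-→d8:-→d9:-→d10:-→d11:-→d12:-→d13:-→d14:-→d15:-→d16:H7→d17:-→d18:-→d19:-→d20:-→d21:-→d22:-→d23:-→d24:H6→d25:-→d26:-→d27:-→d28:H1 -> H1
  lookup 113.18.64.254: bits 01110001000100100100 walk d0:H6→d1:-→d2:-→d3:-→d4:-→d5:-→d6:-→d7:-→d8:-→d9:-→d10:-→d11:-→d12:-→d13:-→d14:-→d15:-→d16:H0→d17:-→d18:-→d19:-→d20:H6 -> H6
  + 117.0.0.0/8 (H5) depth=8
  lookup 64.217.136.74: bits 01 walk d0:H6→d1:-→d2:- -> H6

== LOOKUPS ==
["H1","H5","H1","H6","H1","no-route","H3","H6","H7","H1","H1","H6","H6"]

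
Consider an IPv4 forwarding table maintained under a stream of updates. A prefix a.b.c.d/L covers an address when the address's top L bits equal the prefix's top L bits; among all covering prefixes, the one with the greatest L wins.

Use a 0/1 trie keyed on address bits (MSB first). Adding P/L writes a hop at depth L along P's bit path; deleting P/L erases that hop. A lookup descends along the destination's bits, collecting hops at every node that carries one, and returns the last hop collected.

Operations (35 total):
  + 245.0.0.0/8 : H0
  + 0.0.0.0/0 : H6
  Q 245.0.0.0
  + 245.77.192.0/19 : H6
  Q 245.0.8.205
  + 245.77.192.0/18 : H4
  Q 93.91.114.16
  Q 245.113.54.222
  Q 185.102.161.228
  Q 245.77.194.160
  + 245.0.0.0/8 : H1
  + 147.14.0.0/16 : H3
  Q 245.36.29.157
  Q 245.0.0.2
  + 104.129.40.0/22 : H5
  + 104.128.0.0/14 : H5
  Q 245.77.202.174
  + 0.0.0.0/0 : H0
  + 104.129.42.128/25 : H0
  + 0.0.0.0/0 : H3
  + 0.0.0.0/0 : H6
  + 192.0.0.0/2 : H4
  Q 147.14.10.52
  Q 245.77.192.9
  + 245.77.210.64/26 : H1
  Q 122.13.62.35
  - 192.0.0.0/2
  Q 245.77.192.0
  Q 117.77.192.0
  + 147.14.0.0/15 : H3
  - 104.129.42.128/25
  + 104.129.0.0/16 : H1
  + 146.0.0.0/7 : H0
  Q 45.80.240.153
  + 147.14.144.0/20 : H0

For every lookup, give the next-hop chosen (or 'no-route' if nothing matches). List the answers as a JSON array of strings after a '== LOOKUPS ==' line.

Trace:
  add 245.0.0.0/8 -> H0 at depth 8
  add 0.0.0.0/0 -> H6 at depth 0
  lookup 245.0.0.0: bits 11110101 walk d0:H6→d1:-→d2:-→d3:-→d4:-→d5:-→d6:-→d7:-→d8:H0 -> H0
  add 245.77.192.0/19 -> H6 at depth 19
  lookup 245.0.8.205: bits 111101010 walk d0:H6→d1:-→d2:-→d3:-→d4:-→d5:-→d6:-→d7:-→d8:H0→d9:- -> H0
  add 245.77.192.0/18 -> H4 at depth 18
  lookup 93.91.114.16: bits ε walk d0:H6 -> H6
  lookup 245.113.54.222: bits 1111010101 walk d0:H6→d1:-→d2:-→d3:-→d4:-→d5:-→d6:-→d7:-→d8:H0→d9:-→d10:- -> H0
  lookup 185.102.161.228: bits 1 walk d0:H6→d1:- -> H6
  lookup 245.77.194.160: bits 1111010101001101110 walk d0:H6→d1:-→d2:-→d3:-→d4:-→d5:-→d6:-→d7:-→d8:H0→d9:-→d10:-→d11:-→d12:-→d13:-→d14:-→d15:-→d16:-→d17:-→d18:H4→d19:H6 -> H6
  add 245.0.0.0/8 -> H1 at depth 8
  add 147.14.0.0/16 -> H3 at depth 16
  lookup 245.36.29.157: bits 111101010 walk d0:H6→d1:-→d2:-→d3:-→d4:-→d5:-→d6:-→d7:-→d8:H1→d9:- -> H1
  lookup 245.0.0.2: bits 111101010 walk d0:H6→d1:-→d2:-→d3:-→d4:-→d5:-→d6:-→d7:-→d8:H1→d9:- -> H1
  add 104.129.40.0/22 -> H5 at depth 22
  add 104.128.0.0/14 -> H5 at depth 14
  lookup 245.77.202.174: bits 1111010101001101110 walk d0:H6→d1:-→d2:-→d3:-→d4:-→d5:-→d6:-→d7:-→d8:H1→d9:-→d10:-→d11:-→d12:-→d13:-→d14:-→d15:-→d16:-→d17:-→d18:H4→d19:H6 -> H6
  add 0.0.0.0/0 -> H0 at depth 0
  add 104.129.42.128/25 -> H0 at depth 25
  add 0.0.0.0/0 -> H3 at depth 0
  add 0.0.0.0/0 -> H6 at depth 0
  add 192.0.0.0/2 -> H4 at depth 2
  lookup 147.14.10.52: bits 1001001100001110 walk d0:H6→d1:-→d2:-→d3:-→d4:-→d5:-→d6:-→d7:-→d8:-→d9:-→d10:-→d11:-→d12:-→d13:-→d14:-→d15:-→d16:H3 -> H3
  lookup 245.77.192.9: bits 1111010101001101110 walk d0:H6→d1:-→d2:H4→d3:-→d4:-→d5:-→d6:-→d7:-→d8:H1→d9:-→d10:-→d11:-→d12:-→d13:-→d14:-→d15:-→d16:-→d17:-→d18:H4→d19:H6 -> H6
  add 245.77.210.64/26 -> H1 at depth 26
  lookup 122.13.62.35: bits 011 walk d0:H6→d1:-→d2:-→d3:- -> H6
  del 192.0.0.0/2 (clear depth 2)
  lookup 245.77.192.0: bits 1111010101001101110 walk d0:H6→d1:-→d2:-→d3:-→d4:-→d5:-→d6:-→d7:-→d8:H1→d9:-→d10:-→d11:-→d12:-→d13:-→d14:-→d15:-→d16:-→d17:-→d18:H4→d19:H6 -> H6
  lookup 117.77.192.0: bits 011 walk d0:H6→d1:-→d2:-→d3:- -> H6
  add 147.14.0.0/15 -> H3 at depth 15
  del 104.129.42.128/25 (clear depth 25)
  add 104.129.0.0/16 -> H1 at depth 16
  add 146.0.0.0/7 -> H0 at depth 7
  lookup 45.80.240.153: bits 0 walk d0:H6→d1:- -> H6
  add 147.14.144.0/20 -> H0 at depth 20

== LOOKUPS ==
["H0","H0","H6","H0","H6","H6","H1","H1","H6","H3","H6","H6","H6","H6","H6"]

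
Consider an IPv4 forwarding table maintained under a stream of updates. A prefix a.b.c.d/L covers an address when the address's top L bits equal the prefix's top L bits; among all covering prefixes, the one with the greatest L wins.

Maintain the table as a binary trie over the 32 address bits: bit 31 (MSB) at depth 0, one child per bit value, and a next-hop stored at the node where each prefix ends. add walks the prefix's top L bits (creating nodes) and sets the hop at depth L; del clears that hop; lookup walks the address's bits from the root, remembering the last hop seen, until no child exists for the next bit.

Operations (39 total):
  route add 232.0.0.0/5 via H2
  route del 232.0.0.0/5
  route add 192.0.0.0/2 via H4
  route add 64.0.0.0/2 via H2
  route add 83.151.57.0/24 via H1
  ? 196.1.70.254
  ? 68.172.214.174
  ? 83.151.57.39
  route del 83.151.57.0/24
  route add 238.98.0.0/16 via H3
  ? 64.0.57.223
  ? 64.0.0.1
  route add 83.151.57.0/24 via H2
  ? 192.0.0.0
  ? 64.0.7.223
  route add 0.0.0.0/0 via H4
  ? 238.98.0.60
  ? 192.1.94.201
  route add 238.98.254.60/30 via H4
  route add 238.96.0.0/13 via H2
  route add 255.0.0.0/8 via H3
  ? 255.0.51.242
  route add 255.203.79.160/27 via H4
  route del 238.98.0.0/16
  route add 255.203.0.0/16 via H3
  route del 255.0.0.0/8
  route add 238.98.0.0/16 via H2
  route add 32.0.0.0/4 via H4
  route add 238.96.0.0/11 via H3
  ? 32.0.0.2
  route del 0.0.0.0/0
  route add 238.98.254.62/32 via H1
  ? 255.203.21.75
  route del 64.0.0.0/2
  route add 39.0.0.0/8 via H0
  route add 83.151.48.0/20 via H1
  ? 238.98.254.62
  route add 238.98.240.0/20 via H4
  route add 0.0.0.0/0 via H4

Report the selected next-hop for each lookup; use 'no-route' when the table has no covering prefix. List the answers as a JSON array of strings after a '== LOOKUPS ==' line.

Process each operation:
  add 232.0.0.0/5 -> H2 at depth 5
  - 232.0.0.0/5 clear@5
  add 192.0.0.0/2 -> H4 at depth 2
  add 64.0.0.0/2 -> H2 at depth 2
  add 83.151.57.0/24 -> H1 at depth 24
  ? 196.1.70.254  path d0:-→d1:-→d2:H4  best=H4
  ? 68.172.214.174  path d0:-→d1:-→d2:H2→d3:-  best=H2
  ? 83.151.57.39  path d0:-→d1:-→d2:H2→d3:-→d4:-→d5:-→d6:-→d7:-→d8:-→d9:-→d10:-→d11:-→d12:-→d13:-→d14:-→d15:-→d16:-→d17:-→d18:-→d19:-→d20:-→d21:-→d22:-→d23:-→d24:H1  best=H1
  - 83.151.57.0/24 clear@24
  add 238.98.0.0/16 -> H3 at depth 16
  ? 64.0.57.223  path d0:-→d1:-→d2:H2→d3:-  best=H2
  ? 64.0.0.1  path d0:-→d1:-→d2:H2→d3:-  best=H2
  add 83.151.57.0/24 -> H2 at depth 24
  ? 192.0.0.0  path d0:-→d1:-→d2:H4  best=H4
  ? 64.0.7.223  path d0:-→d1:-→d2:H2→d3:-  best=H2
  add 0.0.0.0/0 -> H4 at depth 0
  ? 238.98.0.60  path d0:H4→d1:-→d2:H4→d3:-→d4:-→d5:-→d6:-→d7:-→d8:-→d9:-→d10:-→d11:-→d12:-→d13:-→d14:-→d15:-→d16:H3  best=H3
  ? 192.1.94.201  path d0:H4→d1:-→d2:H4  best=H4
  add 238.98.254.60/30 -> H4 at depth 30
  add 238.96.0.0/13 -> H2 at depth 13
  add 255.0.0.0/8 -> H3 at depth 8
  ? 255.0.51.242  path d0:H4→d1:-→d2:H4→d3:-→d4:-→d5:-→d6:-→d7:-→d8:H3  best=H3
  add 255.203.79.160/27 -> H4 at depth 27
  - 238.98.0.0/16 clear@16
  add 255.203.0.0/16 -> H3 at depth 16
  - 255.0.0.0/8 clear@8
  add 238.98.0.0/16 -> H2 at depth 16
  add 32.0.0.0/4 -> H4 at depth 4
  add 238.96.0.0/11 -> H3 at depth 11
  ? 32.0.0.2  path d0:H4→d1:-→d2:-→d3:-→d4:H4  best=H4
  - 0.0.0.0/0 clear@0
  add 238.98.254.62/32 -> H1 at depth 32
  ? 255.203.21.75  path d0:-→d1:-→d2:H4→d3:-→d4:-→d5:-→d6:-→d7:-→d8:-→d9:-→d10:-→d11:-→d12:-→d13:-→d14:-→d15:-→d16:H3→d17:-  best=H3
  - 64.0.0.0/2 clear@2
  add 39.0.0.0/8 -> H0 at depth 8
  add 83.151.48.0/20 -> H1 at depth 20
  ? 238.98.254.62  path d0:-→d1:-→d2:H4→d3:-→d4:-→d5:-→d6:-→d7:-→d8:-→d9:-→d10:-→d11:H3→d12:-→d13:H2→d14:-→d15:-→d16:H2→d17:-→d18:-→d19:-→d20:-→d21:-→d22:-→d23:-→d24:-→d25:-→d26:-→d27:-→d28:-→d29:-→d30:H4→d31:-→d32:H1  best=H1
  add 238.98.240.0/20 -> H4 at depth 20
  add 0.0.0.0/0 -> H4 at depth 0

== LOOKUPS ==
["H4","H2","H1","H2","H2","H4","H2","H3","H4","H3","H4","H3","H1"]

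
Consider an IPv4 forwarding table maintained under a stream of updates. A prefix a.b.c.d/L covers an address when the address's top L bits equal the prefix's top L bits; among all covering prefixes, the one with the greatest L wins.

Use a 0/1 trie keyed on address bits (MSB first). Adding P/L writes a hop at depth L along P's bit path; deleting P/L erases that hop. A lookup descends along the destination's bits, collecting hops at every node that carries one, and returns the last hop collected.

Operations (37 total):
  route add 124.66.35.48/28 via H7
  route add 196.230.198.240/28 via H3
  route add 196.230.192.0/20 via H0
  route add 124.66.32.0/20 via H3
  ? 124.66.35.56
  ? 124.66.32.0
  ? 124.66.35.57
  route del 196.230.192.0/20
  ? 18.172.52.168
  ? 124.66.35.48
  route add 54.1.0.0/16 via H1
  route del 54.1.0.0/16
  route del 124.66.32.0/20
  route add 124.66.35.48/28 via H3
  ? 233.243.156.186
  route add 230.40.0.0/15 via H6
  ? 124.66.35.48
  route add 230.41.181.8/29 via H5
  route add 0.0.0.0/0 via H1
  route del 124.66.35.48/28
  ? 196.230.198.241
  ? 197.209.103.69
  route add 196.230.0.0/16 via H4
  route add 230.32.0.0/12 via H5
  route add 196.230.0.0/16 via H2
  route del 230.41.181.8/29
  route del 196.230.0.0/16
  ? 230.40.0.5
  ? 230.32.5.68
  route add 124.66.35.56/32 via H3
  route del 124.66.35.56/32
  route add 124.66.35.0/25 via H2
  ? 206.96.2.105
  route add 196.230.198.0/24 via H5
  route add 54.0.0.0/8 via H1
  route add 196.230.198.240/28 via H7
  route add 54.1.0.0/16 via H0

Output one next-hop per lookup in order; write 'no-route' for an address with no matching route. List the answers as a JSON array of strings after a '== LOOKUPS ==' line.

Apply in order:
  + 124.66.35.48/28 (H7) depth=28
  + 196.230.198.240/28 (H3) depth=28
  + 196.230.192.0/20 (H0) depth=20
  + 124.66.32.0/20 (H3) depth=20
  ? 124.66.35.56  path d0:-→d1:-→d2:-→d3:-→d4:-→d5:-→d6:-→d7:-→d8:-→d9:-→d10:-→d11:-→d12:-→d13:-→d14:-→d15:-→d16:-→d17:-→d18:-→d19:-→d20:H3→d21:-→d22:-→d23:-→d24:-→d25:-→d26:-→d27:-→d28:H7  best=H7
  ? 124.66.32.0  path d0:-→d1:-→d2:-→d3:-→d4:-→d5:-→d6:-→d7:-→d8:-→d9:-→d10:-→d11:-→d12:-→d13:-→d14:-→d15:-→d16:-→d17:-→d18:-→d19:-→d20:H3→d21:-→d22:-  best=H3
  ? 124.66.35.57  path d0:-→d1:-→d2:-→d3:-→d4:-→d5:-→d6:-→d7:-→d8:-→d9:-→d10:-→d11:-→d12:-→d13:-→d14:-→d15:-→d16:-→d17:-→d18:-→d19:-→d20:H3→d21:-→d22:-→d23:-→d24:-→d25:-→d26:-→d27:-→d28:H7  best=H7
  del 196.230.192.0/20 (clear depth 20)
  ? 18.172.52.168  path d0:-→d1:-  best=no-route
  ? 124.66.35.48  path d0:-→d1:-→d2:-→d3:-→d4:-→d5:-→d6:-→d7:-→d8:-→d9:-→d10:-→d11:-→d12:-→d13:-→d14:-→d15:-→d16:-→d17:-→d18:-→d19:-→d20:H3→d21:-→d22:-→d23:-→d24:-→d25:-→d26:-→d27:-→d28:H7  best=H7
  + 54.1.0.0/16 (H1) depth=16
  del 54.1.0.0/16 (clear depth 16)
  del 124.66.32.0/20 (clear depth 20)
  + 124.66.35.48/28 (H3) depth=28
  ? 233.243.156.186  path d0:-→d1:-→d2:-  best=no-route
  + 230.40.0.0/15 (H6) depth=15
  ? 124.66.35.48  path d0:-→d1:-→d2:-→d3:-→d4:-→d5:-→d6:-→d7:-→d8:-→d9:-→d10:-→d11:-→d12:-→d13:-→d14:-→d15:-→d16:-→d17:-→d18:-→d19:-→d20:-→d21:-→d22:-→d23:-→d24:-→d25:-→d26:-→d27:-→d28:H3  best=H3
  + 230.41.181.8/29 (H5) depth=29
  + 0.0.0.0/0 (H1) depth=0
  del 124.66.35.48/28 (clear depth 28)
  ? 196.230.198.241  path d0:H1→d1:-→d2:-→d3:-→d4:-→d5:-→d6:-→d7:-→d8:-→d9:-→d10:-→d11:-→d12:-→d13:-→d14:-→d15:-→d16:-→d17:-→d18:-→d19:-→d20:-→d21:-→d22:-→d23:-→d24:-→d25:-→d26:-→d27:-→d28:H3  best=H3
  ? 197.209.103.69  path d0:H1→d1:-→d2:-→d3:-→d4:-→d5:-→d6:-→d7:-  best=H1
  + 196.230.0.0/16 (H4) depth=16
  + 230.32.0.0/12 (H5) depth=12
  + 196.230.0.0/16 (H2) depth=16
  del 230.41.181.8/29 (clear depth 29)
  del 196.230.0.0/16 (clear depth 16)
  ? 230.40.0.5  path d0:H1→d1:-→d2:-→d3:-→d4:-→d5:-→d6:-→d7:-→d8:-→d9:-→d10:-→d11:-→d12:H5→d13:-→d14:-→d15:H6  best=H6
  ? 230.32.5.68  path d0:H1→d1:-→d2:-→d3:-→d4:-→d5:-→d6:-→d7:-→d8:-→d9:-→d10:-→d11:-→d12:H5  best=H5
  + 124.66.35.56/32 (H3) depth=32
  del 124.66.35.56/32 (clear depth 32)
  + 124.66.35.0/25 (H2) depth=25
  ? 206.96.2.105  path d0:H1→d1:-→d2:-→d3:-→d4:-  best=H1
  + 196.230.198.0/24 (H5) depth=24
  + 54.0.0.0/8 (H1) depth=8
  + 196.230.198.240/28 (H7) depth=28
  + 54.1.0.0/16 (H0) depth=16

== LOOKUPS ==
["H7","H3","H7","no-route","H7","no-route","H3","H3","H1","H6","H5","H1"]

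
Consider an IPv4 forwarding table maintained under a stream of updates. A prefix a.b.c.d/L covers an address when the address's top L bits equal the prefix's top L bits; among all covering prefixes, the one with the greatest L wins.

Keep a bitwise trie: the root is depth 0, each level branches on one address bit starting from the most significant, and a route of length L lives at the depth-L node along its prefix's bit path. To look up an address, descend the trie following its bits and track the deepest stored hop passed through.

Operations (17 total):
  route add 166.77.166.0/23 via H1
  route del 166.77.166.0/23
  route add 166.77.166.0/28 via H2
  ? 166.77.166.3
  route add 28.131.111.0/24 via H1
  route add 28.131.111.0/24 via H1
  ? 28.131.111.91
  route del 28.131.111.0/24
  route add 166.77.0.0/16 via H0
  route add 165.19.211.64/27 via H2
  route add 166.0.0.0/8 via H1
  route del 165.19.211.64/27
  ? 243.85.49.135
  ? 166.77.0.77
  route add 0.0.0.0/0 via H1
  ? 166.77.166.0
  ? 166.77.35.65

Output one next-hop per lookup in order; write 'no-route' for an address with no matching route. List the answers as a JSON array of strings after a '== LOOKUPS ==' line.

Apply in order:
  add 166.77.166.0/23 -> H1 at depth 23
  del 166.77.166.0/23 (clear depth 23)
  add 166.77.166.0/28 -> H2 at depth 28
  ? 166.77.166.3  path d0:-→d1:-→d2:-→d3:-→d4:-→d5:-→d6:-→d7:-→d8:-→d9:-→d10:-→d11:-→d12:-→d13:-→d14:-→d15:-→d16:-→d17:-→d18:-→d19:-→d20:-→d21:-→d22:-→d23:-→d24:-→d25:-→d26:-→d27:-→d28:H2  best=H2
  add 28.131.111.0/24 -> H1 at depth 24
  add 28.131.111.0/24 -> H1 at depth 24
  ? 28.131.111.91  path d0:-→d1:-→d2:-→d3:-→d4:-→d5:-→d6:-→d7:-→d8:-→d9:-→d10:-→d11:-→d12:-→d13:-→d14:-→d15:-→d16:-→d17:-→d18:-→d19:-→d20:-→d21:-→d22:-→d23:-→d24:H1  best=H1
  del 28.131.111.0/24 (clear depth 24)
  add 166.77.0.0/16 -> H0 at depth 16
  add 165.19.211.64/27 -> H2 at depth 27
  add 166.0.0.0/8 -> H1 at depth 8
  del 165.19.211.64/27 (clear depth 27)
  ? 243.85.49.135  path d0:-→d1:-  best=no-route
  ? 166.77.0.77  path d0:-→d1:-→d2:-→d3:-→d4:-→d5:-→d6:-→d7:-→d8:H1→d9:-→d10:-→d11:-→d12:-→d13:-→d14:-→d15:-→d16:H0  best=H0
  add 0.0.0.0/0 -> H1 at depth 0
  ? 166.77.166.0  path d0:H1→d1:-→d2:-→d3:-→d4:-→d5:-→d6:-→d7:-→d8:H1→d9:-→d10:-→d11:-→d12:-→d13:-→d14:-→d15:-→d16:H0→d17:-→d18:-→d19:-→d20:-→d21:-→d22:-→d23:-→d24:-→d25:-→d26:-→d27:-→d28:H2  best=H2
  ? 166.77.35.65  path d0:H1→d1:-→d2:-→d3:-→d4:-→d5:-→d6:-→d7:-→d8:H1→d9:-→d10:-→d11:-→d12:-→d13:-→d14:-→d15:-→d16:H0  best=H0

== LOOKUPS ==
["H2","H1","no-route","H0","H2","H0"]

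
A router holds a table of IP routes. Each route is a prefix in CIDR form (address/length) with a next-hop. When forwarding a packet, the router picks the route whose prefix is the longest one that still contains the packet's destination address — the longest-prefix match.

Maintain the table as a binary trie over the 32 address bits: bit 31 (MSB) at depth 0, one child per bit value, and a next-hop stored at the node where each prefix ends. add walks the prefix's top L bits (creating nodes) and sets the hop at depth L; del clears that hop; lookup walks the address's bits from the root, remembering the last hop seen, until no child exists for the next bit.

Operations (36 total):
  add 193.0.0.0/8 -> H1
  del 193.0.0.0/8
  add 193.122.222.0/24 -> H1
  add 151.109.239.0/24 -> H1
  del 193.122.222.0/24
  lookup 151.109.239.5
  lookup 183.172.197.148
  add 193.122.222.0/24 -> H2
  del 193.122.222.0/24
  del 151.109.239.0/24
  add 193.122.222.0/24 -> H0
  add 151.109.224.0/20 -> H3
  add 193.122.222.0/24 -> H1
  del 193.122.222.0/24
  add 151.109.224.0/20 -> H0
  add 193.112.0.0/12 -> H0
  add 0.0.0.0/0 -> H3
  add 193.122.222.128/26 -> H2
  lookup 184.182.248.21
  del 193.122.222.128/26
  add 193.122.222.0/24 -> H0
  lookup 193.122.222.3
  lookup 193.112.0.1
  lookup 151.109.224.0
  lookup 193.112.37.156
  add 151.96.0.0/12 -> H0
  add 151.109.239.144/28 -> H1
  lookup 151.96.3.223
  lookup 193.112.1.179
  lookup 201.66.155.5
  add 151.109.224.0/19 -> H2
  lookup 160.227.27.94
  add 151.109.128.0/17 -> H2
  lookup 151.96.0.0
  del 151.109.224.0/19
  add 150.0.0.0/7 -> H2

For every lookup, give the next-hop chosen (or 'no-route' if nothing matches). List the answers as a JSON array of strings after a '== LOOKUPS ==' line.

Apply in order:
  add 193.0.0.0/8 -> H1 at depth 8
  - 193.0.0.0/8 clear@8
  add 193.122.222.0/24 -> H1 at depth 24
  add 151.109.239.0/24 -> H1 at depth 24
  - 193.122.222.0/24 clear@24
  Q 151.109.239.5: descend 100101110110110111101111 ; hops seen [H1] ; pick H1
  Q 183.172.197.148: descend 10 ; hops seen [∅] ; pick no-route
  add 193.122.222.0/24 -> H2 at depth 24
  - 193.122.222.0/24 clear@24
  - 151.109.239.0/24 clear@24
  add 193.122.222.0/24 -> H0 at depth 24
  add 151.109.224.0/20 -> H3 at depth 20
  add 193.122.222.0/24 -> H1 at depth 24
  - 193.122.222.0/24 clear@24
  add 151.109.224.0/20 -> H0 at depth 20
  add 193.112.0.0/12 -> H0 at depth 12
  add 0.0.0.0/0 -> H3 at depth 0
  add 193.122.222.128/26 -> H2 at depth 26
  Q 184.182.248.21: descend 10 ; hops seen [H3] ; pick H3
  - 193.122.222.128/26 clear@26
  add 193.122.222.0/24 -> H0 at depth 24
  Q 193.122.222.3: descend 110000010111101011011110 ; hops seen [H3,H0,H0] ; pick H0
  Q 193.112.0.1: descend 110000010111 ; hops seen [H3,H0] ; pick H0
  Q 151.109.224.0: descend 10010111011011011110 ; hops seen [H3,H0] ; pick H0
  Q 193.112.37.156: descend 110000010111 ; hops seen [H3,H0] ; pick H0
  add 151.96.0.0/12 -> H0 at depth 12
  add 151.109.239.144/28 -> H1 at depth 28
  Q 151.96.3.223: descend 100101110110 ; hops seen [H3,H0] ; pick H0
  Q 193.112.1.179: descend 110000010111 ; hops seen [H3,H0] ; pick H0
  Q 201.66.155.5: descend 1100 ; hops seen [H3] ; pick H3
  add 151.109.224.0/19 -> H2 at depth 19
  Q 160.227.27.94: descend 10 ; hops seen [H3] ; pick H3
  add 151.109.128.0/17 -> H2 at depth 17
  Q 151.96.0.0: descend 100101110110 ; hops seen [H3,H0] ; pick H0
  - 151.109.224.0/19 clear@19
  add 150.0.0.0/7 -> H2 at depth 7

== LOOKUPS ==
["H1","no-route","H3","H0","H0","H0","H0","H0","H0","H3","H3","H0"]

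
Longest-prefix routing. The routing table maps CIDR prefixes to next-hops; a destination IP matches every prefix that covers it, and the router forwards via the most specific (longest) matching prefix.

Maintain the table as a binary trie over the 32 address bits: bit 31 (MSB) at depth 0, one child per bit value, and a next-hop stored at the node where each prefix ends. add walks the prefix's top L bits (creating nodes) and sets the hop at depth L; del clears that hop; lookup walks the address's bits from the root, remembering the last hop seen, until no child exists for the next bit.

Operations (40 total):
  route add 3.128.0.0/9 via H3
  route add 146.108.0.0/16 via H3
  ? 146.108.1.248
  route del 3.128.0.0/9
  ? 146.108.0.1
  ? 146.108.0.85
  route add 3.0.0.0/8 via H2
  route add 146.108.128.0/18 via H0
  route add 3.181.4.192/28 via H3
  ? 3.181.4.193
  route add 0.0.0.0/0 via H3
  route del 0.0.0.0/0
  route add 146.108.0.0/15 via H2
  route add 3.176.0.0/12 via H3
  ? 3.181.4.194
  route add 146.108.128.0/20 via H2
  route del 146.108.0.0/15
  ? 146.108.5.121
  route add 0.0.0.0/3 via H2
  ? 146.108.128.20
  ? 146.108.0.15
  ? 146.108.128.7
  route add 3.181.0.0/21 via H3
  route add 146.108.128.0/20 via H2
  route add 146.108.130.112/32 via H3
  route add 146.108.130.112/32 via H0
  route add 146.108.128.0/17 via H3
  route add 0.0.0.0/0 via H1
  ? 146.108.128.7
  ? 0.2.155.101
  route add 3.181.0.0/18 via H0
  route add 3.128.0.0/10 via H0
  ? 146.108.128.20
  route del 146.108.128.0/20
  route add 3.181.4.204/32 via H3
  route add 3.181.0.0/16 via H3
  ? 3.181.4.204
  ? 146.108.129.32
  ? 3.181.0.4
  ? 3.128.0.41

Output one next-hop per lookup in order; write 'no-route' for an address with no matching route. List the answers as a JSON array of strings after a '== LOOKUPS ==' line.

Apply in order:
  add 3.128.0.0/9 -> H3 at depth 9
  add 146.108.0.0/16 -> H3 at depth 16
  lookup 146.108.1.248: bits 1001001001101100 walk d0:-→d1:-→d2:-→d3:-→d4:-→d5:-→d6:-→d7:-→d8:-→d9:-→d10:-→d11:-→d12:-→d13:-→d14:-→d15:-→d16:H3 -> H3
  - 3.128.0.0/9 clear@9
  lookup 146.108.0.1: bits 1001001001101100 walk d0:-→d1:-→d2:-→d3:-→d4:-→d5:-→d6:-→d7:-→d8:-→d9:-→d10:-→d11:-→d12:-→d13:-→d14:-→d15:-→d16:H3 -> H3
  lookup 146.108.0.85: bits 1001001001101100 walk d0:-→d1:-→d2:-→d3:-→d4:-→d5:-→d6:-→d7:-→d8:-→d9:-→d10:-→d11:-→d12:-→d13:-→d14:-→d15:-→d16:H3 -> H3
  add 3.0.0.0/8 -> H2 at depth 8
  add 146.108.128.0/18 -> H0 at depth 18
  add 3.181.4.192/28 -> H3 at depth 28
  lookup 3.181.4.193: bits 0000001110110101000001001100 walk d0:-→d1:-→d2:-→d3:-→d4:-→d5:-→d6:-→d7:-→d8:H2→d9:-→d10:-→d11:-→d12:-→d13:-→d14:-→d15:-→d16:-→d17:-→d18:-→d19:-→d20:-→d21:-→d22:-→d23:-→d24:-→d25:-→d26:-→d27:-→d28:H3 -> H3
  add 0.0.0.0/0 -> H3 at depth 0
  - 0.0.0.0/0 clear@0
  add 146.108.0.0/15 -> H2 at depth 15
  add 3.176.0.0/12 -> H3 at depth 12
  lookup 3.181.4.194: bits 0000001110110101000001001100 walk d0:-→d1:-→d2:-→d3:-→d4:-→d5:-→d6:-→d7:-→d8:H2→d9:-→d10:-→d11:-→d12:H3→d13:-→d14:-→d15:-→d16:-→d17:-→d18:-→d19:-→d20:-→d21:-→d22:-→d23:-→d24:-→d25:-→d26:-→d27:-→d28:H3 -> H3
  add 146.108.128.0/20 -> H2 at depth 20
  - 146.108.0.0/15 clear@15
  lookup 146.108.5.121: bits 1001001001101100 walk d0:-→d1:-→d2:-→d3:-→d4:-→d5:-→d6:-→d7:-→d8:-→d9:-→d10:-→d11:-→d12:-→d13:-→d14:-→d15:-→d16:H3 -> H3
  add 0.0.0.0/3 -> H2 at depth 3
  lookup 146.108.128.20: bits 10010010011011001000 walk d0:-→d1:-→d2:-→d3:-→d4:-→d5:-→d6:-→d7:-→d8:-→d9:-→d10:-→d11:-→d12:-→d13:-→d14:-→d15:-→d16:H3→d17:-→d18:H0→d19:-→d20:H2 -> H2
  lookup 146.108.0.15: bits 1001001001101100 walk d0:-→d1:-→d2:-→d3:-→d4:-→d5:-→d6:-→d7:-→d8:-→d9:-→d10:-→d11:-→d12:-→d13:-→d14:-→d15:-→d16:H3 -> H3
  lookup 146.108.128.7: bits 10010010011011001000 walk d0:-→d1:-→d2:-→d3:-→d4:-→d5:-→d6:-→d7:-→d8:-→d9:-→d10:-→d11:-→d12:-→d13:-→d14:-→d15:-→d16:H3→d17:-→d18:H0→d19:-→d20:H2 -> H2
  add 3.181.0.0/21 -> H3 at depth 21
  add 146.108.128.0/20 -> H2 at depth 20
  add 146.108.130.112/32 -> H3 at depth 32
  add 146.108.130.112/32 -> H0 at depth 32
  add 146.108.128.0/17 -> H3 at depth 17
  add 0.0.0.0/0 -> H1 at depth 0
  lookup 146.108.128.7: bits 1001001001101100100000 walk d0:H1→d1:-→d2:-→d3:-→d4:-→d5:-→d6:-→d7:-→d8:-→d9:-→d10:-→d11:-→d12:-→d13:-→d14:-→d15:-→d16:H3→d17:H3→d18:H0→d19:-→d20:H2→d21:-→d22:- -> H2
  lookup 0.2.155.101: bits 000000 walk d0:H1→d1:-→d2:-→d3:H2→d4:-→d5:-→d6:- -> H2
  add 3.181.0.0/18 -> H0 at depth 18
  add 3.128.0.0/10 -> H0 at depth 10
  lookup 146.108.128.20: bits 1001001001101100100000 walk d0:H1→d1:-→d2:-→d3:-→d4:-→d5:-→d6:-→d7:-→d8:-→d9:-→d10:-→d11:-→d12:-→d13:-→d14:-→d15:-→d16:H3→d17:H3→d18:H0→d19:-→d20:H2→d21:-→d22:- -> H2
  - 146.108.128.0/20 clear@20
  add 3.181.4.204/32 -> H3 at depth 32
  add 3.181.0.0/16 -> H3 at depth 16
  lookup 3.181.4.204: bits 00000011101101010000010011001100 walk d0:H1→d1:-→d2:-→d3:H2→d4:-→d5:-→d6:-→d7:-→d8:H2→d9:-→d10:H0→d11:-→d12:H3→d13:-→d14:-→d15:-→d16:H3→d17:-→d18:H0→d19:-→d20:-→d21:H3→d22:-→d23:-→d24:-→d25:-→d26:-→d27:-→d28:H3→d29:-→d30:-→d31:-→d32:H3 -> H3
  lookup 146.108.129.32: bits 1001001001101100100000 walk d0:H1→d1:-→d2:-→d3:-→d4:-→d5:-→d6:-→d7:-→d8:-→d9:-→d10:-→d11:-→d12:-→d13:-→d14:-→d15:-→d16:H3→d17:H3→d18:H0→d19:-→d20:-→d21:-→d22:- -> H0
  lookup 3.181.0.4: bits 000000111011010100000 walk d0:H1→d1:-→d2:-→d3:H2→d4:-→d5:-→d6:-→d7:-→d8:H2→d9:-→d10:H0→d11:-→d12:H3→d13:-→d14:-→d15:-→d16:H3→d17:-→d18:H0→d19:-→d20:-→d21:H3 -> H3
  lookup 3.128.0.41: bits 0000001110 walk d0:H1→d1:-→d2:-→d3:H2→d4:-→d5:-→d6:-→d7:-→d8:H2→d9:-→d10:H0 -> H0

== LOOKUPS ==
["H3","H3","H3","H3","H3","H3","H2","H3","H2","H2","H2","H2","H3","H0","H3","H0"]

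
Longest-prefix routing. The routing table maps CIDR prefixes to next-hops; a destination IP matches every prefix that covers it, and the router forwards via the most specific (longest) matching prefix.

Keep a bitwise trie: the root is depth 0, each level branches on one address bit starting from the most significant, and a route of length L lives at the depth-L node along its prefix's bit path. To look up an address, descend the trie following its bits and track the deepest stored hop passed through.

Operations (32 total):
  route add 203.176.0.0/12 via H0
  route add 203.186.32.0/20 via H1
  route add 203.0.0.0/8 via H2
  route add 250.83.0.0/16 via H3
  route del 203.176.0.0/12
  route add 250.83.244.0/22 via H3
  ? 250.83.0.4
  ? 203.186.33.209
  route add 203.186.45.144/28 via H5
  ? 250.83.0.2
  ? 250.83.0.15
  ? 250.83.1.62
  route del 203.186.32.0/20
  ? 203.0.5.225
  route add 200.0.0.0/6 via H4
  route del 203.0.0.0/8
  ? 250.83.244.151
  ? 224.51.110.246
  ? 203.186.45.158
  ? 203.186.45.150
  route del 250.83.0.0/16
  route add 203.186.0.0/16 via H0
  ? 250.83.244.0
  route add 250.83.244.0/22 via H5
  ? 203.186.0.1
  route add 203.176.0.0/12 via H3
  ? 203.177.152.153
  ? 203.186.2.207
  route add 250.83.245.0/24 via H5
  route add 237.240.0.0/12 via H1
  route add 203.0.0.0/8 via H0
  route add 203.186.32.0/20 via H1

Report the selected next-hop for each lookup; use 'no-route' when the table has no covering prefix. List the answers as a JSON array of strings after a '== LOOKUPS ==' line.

Process each operation:
  add 203.176.0.0/12 -> H0 at depth 12
  add 203.186.32.0/20 -> H1 at depth 20
  add 203.0.0.0/8 -> H2 at depth 8
  add 250.83.0.0/16 -> H3 at depth 16
  del 203.176.0.0/12 (clear depth 12)
  add 250.83.244.0/22 -> H3 at depth 22
  lookup 250.83.0.4: bits 1111101001010011 walk d0:-→d1:-→d2:-→d3:-→d4:-→d5:-→d6:-→d7:-→d8:-→d9:-→d10:-→d11:-→d12:-→d13:-→d14:-→d15:-→d16:H3 -> H3
  lookup 203.186.33.209: bits 11001011101110100010 walk d0:-→d1:-→d2:-→d3:-→d4:-→d5:-→d6:-→d7:-→d8:H2→d9:-→d10:-→d11:-→d12:-→d13:-→d14:-→d15:-→d16:-→d17:-→d18:-→d19:-→d20:H1 -> H1
  add 203.186.45.144/28 -> H5 at depth 28
  lookup 250.83.0.2: bits 1111101001010011 walk d0:-→d1:-→d2:-→d3:-→d4:-→d5:-→d6:-→d7:-→d8:-→d9:-→d10:-→d11:-→d12:-→d13:-→d14:-→d15:-→d16:H3 -> H3
  lookup 250.83.0.15: bits 1111101001010011 walk d0:-→d1:-→d2:-→d3:-→d4:-→d5:-→d6:-→d7:-→d8:-→d9:-→d10:-→d11:-→d12:-→d13:-→d14:-→d15:-→d16:H3 -> H3
  lookup 250.83.1.62: bits 1111101001010011 walk d0:-→d1:-→d2:-→d3:-→d4:-→d5:-→d6:-→d7:-→d8:-→d9:-→d10:-→d11:-→d12:-→d13:-→d14:-→d15:-→d16:H3 -> H3
  del 203.186.32.0/20 (clear depth 20)
  lookup 203.0.5.225: bits 11001011 walk d0:-→d1:-→d2:-→d3:-→d4:-→d5:-→d6:-→d7:-→d8:H2 -> H2
  add 200.0.0.0/6 -> H4 at depth 6
  del 203.0.0.0/8 (clear depth 8)
  lookup 250.83.244.151: bits 1111101001010011111101 walk d0:-→d1:-→d2:-→d3:-→d4:-→d5:-→d6:-→d7:-→d8:-→d9:-→d10:-→d11:-→d12:-→d13:-→d14:-→d15:-→d16:H3→d17:-→d18:-→d19:-→d20:-→d21:-→d22:H3 -> H3
  lookup 224.51.110.246: bits 111 walk d0:-→d1:-→d2:-→d3:- -> no-route
  lookup 203.186.45.158: bits 1100101110111010001011011001 walk d0:-→d1:-→d2:-→d3:-→d4:-→d5:-→d6:H4→d7:-→d8:-→d9:-→d10:-→d11:-→d12:-→d13:-→d14:-→d15:-→d16:-→d17:-→d18:-→d19:-→d20:-→d21:-→d22:-→d23:-→d24:-→d25:-→d26:-→d27:-→d28:H5 -> H5
  lookup 203.186.45.150: bits 1100101110111010001011011001 walk d0:-→d1:-→d2:-→d3:-→d4:-→d5:-→d6:H4→d7:-→d8:-→d9:-→d10:-→d11:-→d12:-→d13:-→d14:-→d15:-→d16:-→d17:-→d18:-→d19:-→d20:-→d21:-→d22:-→d23:-→d24:-→d25:-→d26:-→d27:-→d28:H5 -> H5
  del 250.83.0.0/16 (clear depth 16)
  add 203.186.0.0/16 -> H0 at depth 16
  lookup 250.83.244.0: bits 1111101001010011111101 walk d0:-→d1:-→d2:-→d3:-→d4:-→d5:-→d6:-→d7:-→d8:-→d9:-→d10:-→d11:-→d12:-→d13:-→d14:-→d15:-→d16:-→d17:-→d18:-→d19:-→d20:-→d21:-→d22:H3 -> H3
  add 250.83.244.0/22 -> H5 at depth 22
  lookup 203.186.0.1: bits 110010111011101000 walk d0:-→d1:-→d2:-→d3:-→d4:-→d5:-→d6:H4→d7:-→d8:-→d9:-→d10:-→d11:-→d12:-→d13:-→d14:-→d15:-→d16:H0→d17:-→d18:- -> H0
  add 203.176.0.0/12 -> H3 at depth 12
  lookup 203.177.152.153: bits 110010111011 walk d0:-→d1:-→d2:-→d3:-→d4:-→d5:-→d6:H4→d7:-→d8:-→d9:-→d10:-→d11:-→d12:H3 -> H3
  lookup 203.186.2.207: bits 110010111011101000 walk d0:-→d1:-→d2:-→d3:-→d4:-→d5:-→d6:H4→d7:-→d8:-→d9:-→d10:-→d11:-→d12:H3→d13:-→d14:-→d15:-→d16:H0→d17:-→d18:- -> H0
  add 250.83.245.0/24 -> H5 at depth 24
  add 237.240.0.0/12 -> H1 at depth 12
  add 203.0.0.0/8 -> H0 at depth 8
  add 203.186.32.0/20 -> H1 at depth 20

== LOOKUPS ==
["H3","H1","H3","H3","H3","H2","H3","no-route","H5","H5","H3","H0","H3","H0"]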